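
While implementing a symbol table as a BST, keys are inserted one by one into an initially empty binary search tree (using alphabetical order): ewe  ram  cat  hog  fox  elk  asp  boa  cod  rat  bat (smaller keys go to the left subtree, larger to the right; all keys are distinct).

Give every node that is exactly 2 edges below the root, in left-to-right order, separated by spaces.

asp elk hog rat

Insert ewe: tree is empty, so ewe becomes the root.
Insert ram: ram > ewe → go right. Place as right child of ewe.
Insert cat: cat < ewe → go left. Place as left child of ewe.
Insert hog: hog > ewe → go right; hog < ram → go left. Place as left child of ram.
Insert fox: fox > ewe → go right; fox < ram → go left; fox < hog → go left. Place as left child of hog.
Insert elk: elk < ewe → go left; elk > cat → go right. Place as right child of cat.
Insert asp: asp < ewe → go left; asp < cat → go left. Place as left child of cat.
Insert boa: boa < ewe → go left; boa < cat → go left; boa > asp → go right. Place as right child of asp.
Insert cod: cod < ewe → go left; cod > cat → go right; cod < elk → go left. Place as left child of elk.
Insert rat: rat > ewe → go right; rat > ram → go right. Place as right child of ram.
Insert bat: bat < ewe → go left; bat < cat → go left; bat > asp → go right; bat < boa → go left. Place as left child of boa.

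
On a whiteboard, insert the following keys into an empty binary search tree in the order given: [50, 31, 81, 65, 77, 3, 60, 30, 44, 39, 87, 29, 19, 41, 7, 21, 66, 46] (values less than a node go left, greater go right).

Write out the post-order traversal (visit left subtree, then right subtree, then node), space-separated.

7 21 19 29 30 3 41 39 46 44 31 60 66 77 65 87 81 50

50: root
31: left child of 50 (depth 1)
81: right child of 50 (depth 1)
65: left child of 81 (depth 2)
77: right child of 65 (depth 3)
3: left child of 31 (depth 2)
60: left child of 65 (depth 3)
30: right child of 3 (depth 3)
44: right child of 31 (depth 2)
39: left child of 44 (depth 3)
87: right child of 81 (depth 2)
29: left child of 30 (depth 4)
19: left child of 29 (depth 5)
41: right child of 39 (depth 4)
7: left child of 19 (depth 6)
21: right child of 19 (depth 6)
66: left child of 77 (depth 4)
46: right child of 44 (depth 3)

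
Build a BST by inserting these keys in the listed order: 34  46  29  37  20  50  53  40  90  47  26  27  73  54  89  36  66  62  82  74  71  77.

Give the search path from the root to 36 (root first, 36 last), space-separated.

Resulting structure (node: left, right):
  34: L=29, R=46
  46: L=37, R=50
  29: L=20, R=–
  37: L=36, R=40
  20: L=–, R=26
  50: L=47, R=53
  53: L=–, R=90
  40: L=–, R=–
  90: L=73, R=–
  47: L=–, R=–
  26: L=–, R=27
  27: L=–, R=–
  73: L=54, R=89
  54: L=–, R=66
  89: L=82, R=–
  36: L=–, R=–
  66: L=62, R=71
  62: L=–, R=–
  82: L=74, R=–
  74: L=–, R=77
  71: L=–, R=–
  77: L=–, R=–

34 46 37 36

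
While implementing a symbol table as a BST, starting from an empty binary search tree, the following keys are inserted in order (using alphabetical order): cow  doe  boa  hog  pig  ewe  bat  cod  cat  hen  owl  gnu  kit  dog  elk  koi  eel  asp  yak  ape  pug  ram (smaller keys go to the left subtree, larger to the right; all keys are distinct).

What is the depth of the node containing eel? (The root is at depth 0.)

6

cow: root
doe: right child of cow (depth 1)
boa: left child of cow (depth 1)
hog: right child of doe (depth 2)
pig: right child of hog (depth 3)
ewe: left child of hog (depth 3)
bat: left child of boa (depth 2)
cod: right child of boa (depth 2)
cat: left child of cod (depth 3)
hen: right child of ewe (depth 4)
owl: left child of pig (depth 4)
gnu: left child of hen (depth 5)
kit: left child of owl (depth 5)
dog: left child of ewe (depth 4)
elk: right child of dog (depth 5)
koi: right child of kit (depth 6)
eel: left child of elk (depth 6)
asp: left child of bat (depth 3)
yak: right child of pig (depth 4)
ape: left child of asp (depth 4)
pug: left child of yak (depth 5)
ram: right child of pug (depth 6)

Path to eel: cow → doe → hog → ewe → dog → elk → eel, which is 6 edges.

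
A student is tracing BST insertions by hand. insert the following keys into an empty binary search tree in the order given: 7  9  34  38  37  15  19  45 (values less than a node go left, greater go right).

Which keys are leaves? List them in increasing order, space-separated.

19 37 45

Insert 7: tree is empty, so 7 becomes the root.
Insert 9: 9 > 7 → go right. Place as right child of 7.
Insert 34: 34 > 7 → go right; 34 > 9 → go right. Place as right child of 9.
Insert 38: 38 > 7 → go right; 38 > 9 → go right; 38 > 34 → go right. Place as right child of 34.
Insert 37: 37 > 7 → go right; 37 > 9 → go right; 37 > 34 → go right; 37 < 38 → go left. Place as left child of 38.
Insert 15: 15 > 7 → go right; 15 > 9 → go right; 15 < 34 → go left. Place as left child of 34.
Insert 19: 19 > 7 → go right; 19 > 9 → go right; 19 < 34 → go left; 19 > 15 → go right. Place as right child of 15.
Insert 45: 45 > 7 → go right; 45 > 9 → go right; 45 > 34 → go right; 45 > 38 → go right. Place as right child of 38.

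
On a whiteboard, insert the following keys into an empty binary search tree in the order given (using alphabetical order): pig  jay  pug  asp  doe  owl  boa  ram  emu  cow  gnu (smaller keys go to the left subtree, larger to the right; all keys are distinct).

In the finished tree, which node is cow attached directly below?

boa

pig: root
jay: left child of pig (depth 1)
pug: right child of pig (depth 1)
asp: left child of jay (depth 2)
doe: right child of asp (depth 3)
owl: right child of jay (depth 2)
boa: left child of doe (depth 4)
ram: right child of pug (depth 2)
emu: right child of doe (depth 4)
cow: right child of boa (depth 5)
gnu: right child of emu (depth 5)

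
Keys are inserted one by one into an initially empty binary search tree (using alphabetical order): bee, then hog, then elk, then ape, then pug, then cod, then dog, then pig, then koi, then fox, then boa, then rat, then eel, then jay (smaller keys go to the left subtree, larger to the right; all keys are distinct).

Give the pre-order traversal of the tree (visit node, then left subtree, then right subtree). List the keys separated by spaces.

Resulting structure (node: left, right):
  bee: L=ape, R=hog
  hog: L=elk, R=pug
  elk: L=cod, R=fox
  ape: L=–, R=–
  pug: L=pig, R=rat
  cod: L=boa, R=dog
  dog: L=–, R=eel
  pig: L=koi, R=–
  koi: L=jay, R=–
  fox: L=–, R=–
  boa: L=–, R=–
  rat: L=–, R=–
  eel: L=–, R=–
  jay: L=–, R=–

bee ape hog elk cod boa dog eel fox pug pig koi jay rat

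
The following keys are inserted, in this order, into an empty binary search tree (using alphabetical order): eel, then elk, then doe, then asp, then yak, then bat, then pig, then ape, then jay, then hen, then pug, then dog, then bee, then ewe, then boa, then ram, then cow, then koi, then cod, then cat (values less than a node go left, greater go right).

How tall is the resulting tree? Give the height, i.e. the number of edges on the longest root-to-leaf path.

eel: root
elk: right child of eel (depth 1)
doe: left child of eel (depth 1)
asp: left child of doe (depth 2)
yak: right child of elk (depth 2)
bat: right child of asp (depth 3)
pig: left child of yak (depth 3)
ape: left child of asp (depth 3)
jay: left child of pig (depth 4)
hen: left child of jay (depth 5)
pug: right child of pig (depth 4)
dog: right child of doe (depth 2)
bee: right child of bat (depth 4)
ewe: left child of hen (depth 6)
boa: right child of bee (depth 5)
ram: right child of pug (depth 5)
cow: right child of boa (depth 6)
koi: right child of jay (depth 5)
cod: left child of cow (depth 7)
cat: left child of cod (depth 8)

The deepest node is cat at depth 8.

8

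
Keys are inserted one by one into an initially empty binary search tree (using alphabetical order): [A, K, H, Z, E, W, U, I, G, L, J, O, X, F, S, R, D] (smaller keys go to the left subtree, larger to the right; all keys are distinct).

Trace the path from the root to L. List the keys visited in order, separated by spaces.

A: root
K: right child of A (depth 1)
H: left child of K (depth 2)
Z: right child of K (depth 2)
E: left child of H (depth 3)
W: left child of Z (depth 3)
U: left child of W (depth 4)
I: right child of H (depth 3)
G: right child of E (depth 4)
L: left child of U (depth 5)
J: right child of I (depth 4)
O: right child of L (depth 6)
X: right child of W (depth 4)
F: left child of G (depth 5)
S: right child of O (depth 7)
R: left child of S (depth 8)
D: left child of E (depth 4)

A K Z W U L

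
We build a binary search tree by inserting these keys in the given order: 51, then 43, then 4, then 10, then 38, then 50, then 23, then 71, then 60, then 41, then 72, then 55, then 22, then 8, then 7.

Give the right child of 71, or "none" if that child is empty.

Resulting structure (node: left, right):
  51: L=43, R=71
  43: L=4, R=50
  4: L=–, R=10
  10: L=8, R=38
  38: L=23, R=41
  50: L=–, R=–
  23: L=22, R=–
  71: L=60, R=72
  60: L=55, R=–
  41: L=–, R=–
  72: L=–, R=–
  55: L=–, R=–
  22: L=–, R=–
  8: L=7, R=–
  7: L=–, R=–

72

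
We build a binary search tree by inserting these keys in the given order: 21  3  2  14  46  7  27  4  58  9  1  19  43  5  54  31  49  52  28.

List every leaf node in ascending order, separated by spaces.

Insert 21: tree is empty, so 21 becomes the root.
Insert 3: 3 < 21 → go left. Place as left child of 21.
Insert 2: 2 < 21 → go left; 2 < 3 → go left. Place as left child of 3.
Insert 14: 14 < 21 → go left; 14 > 3 → go right. Place as right child of 3.
Insert 46: 46 > 21 → go right. Place as right child of 21.
Insert 7: 7 < 21 → go left; 7 > 3 → go right; 7 < 14 → go left. Place as left child of 14.
Insert 27: 27 > 21 → go right; 27 < 46 → go left. Place as left child of 46.
Insert 4: 4 < 21 → go left; 4 > 3 → go right; 4 < 14 → go left; 4 < 7 → go left. Place as left child of 7.
Insert 58: 58 > 21 → go right; 58 > 46 → go right. Place as right child of 46.
Insert 9: 9 < 21 → go left; 9 > 3 → go right; 9 < 14 → go left; 9 > 7 → go right. Place as right child of 7.
Insert 1: 1 < 21 → go left; 1 < 3 → go left; 1 < 2 → go left. Place as left child of 2.
Insert 19: 19 < 21 → go left; 19 > 3 → go right; 19 > 14 → go right. Place as right child of 14.
Insert 43: 43 > 21 → go right; 43 < 46 → go left; 43 > 27 → go right. Place as right child of 27.
Insert 5: 5 < 21 → go left; 5 > 3 → go right; 5 < 14 → go left; 5 < 7 → go left; 5 > 4 → go right. Place as right child of 4.
Insert 54: 54 > 21 → go right; 54 > 46 → go right; 54 < 58 → go left. Place as left child of 58.
Insert 31: 31 > 21 → go right; 31 < 46 → go left; 31 > 27 → go right; 31 < 43 → go left. Place as left child of 43.
Insert 49: 49 > 21 → go right; 49 > 46 → go right; 49 < 58 → go left; 49 < 54 → go left. Place as left child of 54.
Insert 52: 52 > 21 → go right; 52 > 46 → go right; 52 < 58 → go left; 52 < 54 → go left; 52 > 49 → go right. Place as right child of 49.
Insert 28: 28 > 21 → go right; 28 < 46 → go left; 28 > 27 → go right; 28 < 43 → go left; 28 < 31 → go left. Place as left child of 31.

1 5 9 19 28 52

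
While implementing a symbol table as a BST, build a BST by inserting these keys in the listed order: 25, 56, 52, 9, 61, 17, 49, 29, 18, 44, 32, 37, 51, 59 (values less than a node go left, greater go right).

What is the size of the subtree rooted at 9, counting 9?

3

Resulting structure (node: left, right):
  25: L=9, R=56
  56: L=52, R=61
  52: L=49, R=–
  9: L=–, R=17
  61: L=59, R=–
  17: L=–, R=18
  49: L=29, R=51
  29: L=–, R=44
  18: L=–, R=–
  44: L=32, R=–
  32: L=–, R=37
  37: L=–, R=–
  51: L=–, R=–
  59: L=–, R=–

Subtree rooted at 9 contains: 9, 17, 18 — 3 nodes.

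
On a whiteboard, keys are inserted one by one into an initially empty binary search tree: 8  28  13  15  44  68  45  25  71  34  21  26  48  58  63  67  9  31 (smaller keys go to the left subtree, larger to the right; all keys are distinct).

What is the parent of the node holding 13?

28

Resulting structure (node: left, right):
  8: L=–, R=28
  28: L=13, R=44
  13: L=9, R=15
  15: L=–, R=25
  44: L=34, R=68
  68: L=45, R=71
  45: L=–, R=48
  25: L=21, R=26
  71: L=–, R=–
  34: L=31, R=–
  21: L=–, R=–
  26: L=–, R=–
  48: L=–, R=58
  58: L=–, R=63
  63: L=–, R=67
  67: L=–, R=–
  9: L=–, R=–
  31: L=–, R=–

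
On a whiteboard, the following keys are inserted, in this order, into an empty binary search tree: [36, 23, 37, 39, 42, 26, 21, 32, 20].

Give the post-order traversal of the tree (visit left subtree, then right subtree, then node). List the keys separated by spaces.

Insert 36: tree is empty, so 36 becomes the root.
Insert 23: 23 < 36 → go left. Place as left child of 36.
Insert 37: 37 > 36 → go right. Place as right child of 36.
Insert 39: 39 > 36 → go right; 39 > 37 → go right. Place as right child of 37.
Insert 42: 42 > 36 → go right; 42 > 37 → go right; 42 > 39 → go right. Place as right child of 39.
Insert 26: 26 < 36 → go left; 26 > 23 → go right. Place as right child of 23.
Insert 21: 21 < 36 → go left; 21 < 23 → go left. Place as left child of 23.
Insert 32: 32 < 36 → go left; 32 > 23 → go right; 32 > 26 → go right. Place as right child of 26.
Insert 20: 20 < 36 → go left; 20 < 23 → go left; 20 < 21 → go left. Place as left child of 21.

20 21 32 26 23 42 39 37 36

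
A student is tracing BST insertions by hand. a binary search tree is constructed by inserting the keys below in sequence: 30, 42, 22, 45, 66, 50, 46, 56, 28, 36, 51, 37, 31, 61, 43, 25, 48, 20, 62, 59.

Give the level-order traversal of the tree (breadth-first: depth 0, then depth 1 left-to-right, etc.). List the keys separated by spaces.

30 22 42 20 28 36 45 25 31 37 43 66 50 46 56 48 51 61 59 62

Insert 30: tree is empty, so 30 becomes the root.
Insert 42: 42 > 30 → go right. Place as right child of 30.
Insert 22: 22 < 30 → go left. Place as left child of 30.
Insert 45: 45 > 30 → go right; 45 > 42 → go right. Place as right child of 42.
Insert 66: 66 > 30 → go right; 66 > 42 → go right; 66 > 45 → go right. Place as right child of 45.
Insert 50: 50 > 30 → go right; 50 > 42 → go right; 50 > 45 → go right; 50 < 66 → go left. Place as left child of 66.
Insert 46: 46 > 30 → go right; 46 > 42 → go right; 46 > 45 → go right; 46 < 66 → go left; 46 < 50 → go left. Place as left child of 50.
Insert 56: 56 > 30 → go right; 56 > 42 → go right; 56 > 45 → go right; 56 < 66 → go left; 56 > 50 → go right. Place as right child of 50.
Insert 28: 28 < 30 → go left; 28 > 22 → go right. Place as right child of 22.
Insert 36: 36 > 30 → go right; 36 < 42 → go left. Place as left child of 42.
Insert 51: 51 > 30 → go right; 51 > 42 → go right; 51 > 45 → go right; 51 < 66 → go left; 51 > 50 → go right; 51 < 56 → go left. Place as left child of 56.
Insert 37: 37 > 30 → go right; 37 < 42 → go left; 37 > 36 → go right. Place as right child of 36.
Insert 31: 31 > 30 → go right; 31 < 42 → go left; 31 < 36 → go left. Place as left child of 36.
Insert 61: 61 > 30 → go right; 61 > 42 → go right; 61 > 45 → go right; 61 < 66 → go left; 61 > 50 → go right; 61 > 56 → go right. Place as right child of 56.
Insert 43: 43 > 30 → go right; 43 > 42 → go right; 43 < 45 → go left. Place as left child of 45.
Insert 25: 25 < 30 → go left; 25 > 22 → go right; 25 < 28 → go left. Place as left child of 28.
Insert 48: 48 > 30 → go right; 48 > 42 → go right; 48 > 45 → go right; 48 < 66 → go left; 48 < 50 → go left; 48 > 46 → go right. Place as right child of 46.
Insert 20: 20 < 30 → go left; 20 < 22 → go left. Place as left child of 22.
Insert 62: 62 > 30 → go right; 62 > 42 → go right; 62 > 45 → go right; 62 < 66 → go left; 62 > 50 → go right; 62 > 56 → go right; 62 > 61 → go right. Place as right child of 61.
Insert 59: 59 > 30 → go right; 59 > 42 → go right; 59 > 45 → go right; 59 < 66 → go left; 59 > 50 → go right; 59 > 56 → go right; 59 < 61 → go left. Place as left child of 61.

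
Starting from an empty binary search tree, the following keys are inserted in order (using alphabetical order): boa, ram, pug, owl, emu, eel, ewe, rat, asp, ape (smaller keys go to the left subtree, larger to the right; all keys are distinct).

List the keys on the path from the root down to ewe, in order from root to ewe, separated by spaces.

boa: root
ram: right child of boa (depth 1)
pug: left child of ram (depth 2)
owl: left child of pug (depth 3)
emu: left child of owl (depth 4)
eel: left child of emu (depth 5)
ewe: right child of emu (depth 5)
rat: right child of ram (depth 2)
asp: left child of boa (depth 1)
ape: left child of asp (depth 2)

boa ram pug owl emu ewe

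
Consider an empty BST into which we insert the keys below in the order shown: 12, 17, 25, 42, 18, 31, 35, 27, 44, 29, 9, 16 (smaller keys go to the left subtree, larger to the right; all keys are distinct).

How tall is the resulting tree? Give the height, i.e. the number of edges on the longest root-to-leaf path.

6

Insert 12: tree is empty, so 12 becomes the root.
Insert 17: 17 > 12 → go right. Place as right child of 12.
Insert 25: 25 > 12 → go right; 25 > 17 → go right. Place as right child of 17.
Insert 42: 42 > 12 → go right; 42 > 17 → go right; 42 > 25 → go right. Place as right child of 25.
Insert 18: 18 > 12 → go right; 18 > 17 → go right; 18 < 25 → go left. Place as left child of 25.
Insert 31: 31 > 12 → go right; 31 > 17 → go right; 31 > 25 → go right; 31 < 42 → go left. Place as left child of 42.
Insert 35: 35 > 12 → go right; 35 > 17 → go right; 35 > 25 → go right; 35 < 42 → go left; 35 > 31 → go right. Place as right child of 31.
Insert 27: 27 > 12 → go right; 27 > 17 → go right; 27 > 25 → go right; 27 < 42 → go left; 27 < 31 → go left. Place as left child of 31.
Insert 44: 44 > 12 → go right; 44 > 17 → go right; 44 > 25 → go right; 44 > 42 → go right. Place as right child of 42.
Insert 29: 29 > 12 → go right; 29 > 17 → go right; 29 > 25 → go right; 29 < 42 → go left; 29 < 31 → go left; 29 > 27 → go right. Place as right child of 27.
Insert 9: 9 < 12 → go left. Place as left child of 12.
Insert 16: 16 > 12 → go right; 16 < 17 → go left. Place as left child of 17.

The deepest node is 29 at depth 6.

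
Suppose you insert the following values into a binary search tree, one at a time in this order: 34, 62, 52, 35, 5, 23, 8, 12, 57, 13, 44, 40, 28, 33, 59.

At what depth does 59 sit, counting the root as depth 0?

4

Resulting structure (node: left, right):
  34: L=5, R=62
  62: L=52, R=–
  52: L=35, R=57
  35: L=–, R=44
  5: L=–, R=23
  23: L=8, R=28
  8: L=–, R=12
  12: L=–, R=13
  57: L=–, R=59
  13: L=–, R=–
  44: L=40, R=–
  40: L=–, R=–
  28: L=–, R=33
  33: L=–, R=–
  59: L=–, R=–

Path to 59: 34 → 62 → 52 → 57 → 59, which is 4 edges.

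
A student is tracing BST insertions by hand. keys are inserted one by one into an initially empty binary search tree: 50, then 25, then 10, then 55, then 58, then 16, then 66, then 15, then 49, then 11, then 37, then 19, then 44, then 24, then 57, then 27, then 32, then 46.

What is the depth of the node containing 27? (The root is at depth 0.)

4

50: root
25: left child of 50 (depth 1)
10: left child of 25 (depth 2)
55: right child of 50 (depth 1)
58: right child of 55 (depth 2)
16: right child of 10 (depth 3)
66: right child of 58 (depth 3)
15: left child of 16 (depth 4)
49: right child of 25 (depth 2)
11: left child of 15 (depth 5)
37: left child of 49 (depth 3)
19: right child of 16 (depth 4)
44: right child of 37 (depth 4)
24: right child of 19 (depth 5)
57: left child of 58 (depth 3)
27: left child of 37 (depth 4)
32: right child of 27 (depth 5)
46: right child of 44 (depth 5)

Path to 27: 50 → 25 → 49 → 37 → 27, which is 4 edges.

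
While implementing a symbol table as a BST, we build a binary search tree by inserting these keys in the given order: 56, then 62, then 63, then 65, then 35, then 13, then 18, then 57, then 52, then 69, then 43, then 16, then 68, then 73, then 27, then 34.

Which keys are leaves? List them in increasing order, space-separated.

Insert 56: tree is empty, so 56 becomes the root.
Insert 62: 62 > 56 → go right. Place as right child of 56.
Insert 63: 63 > 56 → go right; 63 > 62 → go right. Place as right child of 62.
Insert 65: 65 > 56 → go right; 65 > 62 → go right; 65 > 63 → go right. Place as right child of 63.
Insert 35: 35 < 56 → go left. Place as left child of 56.
Insert 13: 13 < 56 → go left; 13 < 35 → go left. Place as left child of 35.
Insert 18: 18 < 56 → go left; 18 < 35 → go left; 18 > 13 → go right. Place as right child of 13.
Insert 57: 57 > 56 → go right; 57 < 62 → go left. Place as left child of 62.
Insert 52: 52 < 56 → go left; 52 > 35 → go right. Place as right child of 35.
Insert 69: 69 > 56 → go right; 69 > 62 → go right; 69 > 63 → go right; 69 > 65 → go right. Place as right child of 65.
Insert 43: 43 < 56 → go left; 43 > 35 → go right; 43 < 52 → go left. Place as left child of 52.
Insert 16: 16 < 56 → go left; 16 < 35 → go left; 16 > 13 → go right; 16 < 18 → go left. Place as left child of 18.
Insert 68: 68 > 56 → go right; 68 > 62 → go right; 68 > 63 → go right; 68 > 65 → go right; 68 < 69 → go left. Place as left child of 69.
Insert 73: 73 > 56 → go right; 73 > 62 → go right; 73 > 63 → go right; 73 > 65 → go right; 73 > 69 → go right. Place as right child of 69.
Insert 27: 27 < 56 → go left; 27 < 35 → go left; 27 > 13 → go right; 27 > 18 → go right. Place as right child of 18.
Insert 34: 34 < 56 → go left; 34 < 35 → go left; 34 > 13 → go right; 34 > 18 → go right; 34 > 27 → go right. Place as right child of 27.

16 34 43 57 68 73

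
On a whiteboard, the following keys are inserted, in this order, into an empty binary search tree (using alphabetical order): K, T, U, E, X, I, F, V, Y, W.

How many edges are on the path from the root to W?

5

Resulting structure (node: left, right):
  K: L=E, R=T
  T: L=–, R=U
  U: L=–, R=X
  E: L=–, R=I
  X: L=V, R=Y
  I: L=F, R=–
  F: L=–, R=–
  V: L=–, R=W
  Y: L=–, R=–
  W: L=–, R=–

Path to W: K → T → U → X → V → W, which is 5 edges.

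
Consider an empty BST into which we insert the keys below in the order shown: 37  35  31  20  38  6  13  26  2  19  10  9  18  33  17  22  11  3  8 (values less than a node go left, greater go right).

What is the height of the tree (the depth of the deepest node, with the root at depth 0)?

8

Resulting structure (node: left, right):
  37: L=35, R=38
  35: L=31, R=–
  31: L=20, R=33
  20: L=6, R=26
  38: L=–, R=–
  6: L=2, R=13
  13: L=10, R=19
  26: L=22, R=–
  2: L=–, R=3
  19: L=18, R=–
  10: L=9, R=11
  9: L=8, R=–
  18: L=17, R=–
  33: L=–, R=–
  17: L=–, R=–
  22: L=–, R=–
  11: L=–, R=–
  3: L=–, R=–
  8: L=–, R=–

The deepest node is 17 at depth 8.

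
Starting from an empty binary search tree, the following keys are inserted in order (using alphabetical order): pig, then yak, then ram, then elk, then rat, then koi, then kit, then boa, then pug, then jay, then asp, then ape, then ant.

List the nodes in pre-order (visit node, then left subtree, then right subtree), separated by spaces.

pig elk boa asp ape ant koi kit jay yak ram pug rat

Insert pig: tree is empty, so pig becomes the root.
Insert yak: yak > pig → go right. Place as right child of pig.
Insert ram: ram > pig → go right; ram < yak → go left. Place as left child of yak.
Insert elk: elk < pig → go left. Place as left child of pig.
Insert rat: rat > pig → go right; rat < yak → go left; rat > ram → go right. Place as right child of ram.
Insert koi: koi < pig → go left; koi > elk → go right. Place as right child of elk.
Insert kit: kit < pig → go left; kit > elk → go right; kit < koi → go left. Place as left child of koi.
Insert boa: boa < pig → go left; boa < elk → go left. Place as left child of elk.
Insert pug: pug > pig → go right; pug < yak → go left; pug < ram → go left. Place as left child of ram.
Insert jay: jay < pig → go left; jay > elk → go right; jay < koi → go left; jay < kit → go left. Place as left child of kit.
Insert asp: asp < pig → go left; asp < elk → go left; asp < boa → go left. Place as left child of boa.
Insert ape: ape < pig → go left; ape < elk → go left; ape < boa → go left; ape < asp → go left. Place as left child of asp.
Insert ant: ant < pig → go left; ant < elk → go left; ant < boa → go left; ant < asp → go left; ant < ape → go left. Place as left child of ape.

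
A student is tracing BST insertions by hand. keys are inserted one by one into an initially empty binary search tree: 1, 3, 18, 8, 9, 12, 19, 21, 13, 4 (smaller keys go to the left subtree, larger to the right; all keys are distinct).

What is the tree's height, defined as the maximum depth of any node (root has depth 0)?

Resulting structure (node: left, right):
  1: L=–, R=3
  3: L=–, R=18
  18: L=8, R=19
  8: L=4, R=9
  9: L=–, R=12
  12: L=–, R=13
  19: L=–, R=21
  21: L=–, R=–
  13: L=–, R=–
  4: L=–, R=–

The deepest node is 13 at depth 6.

6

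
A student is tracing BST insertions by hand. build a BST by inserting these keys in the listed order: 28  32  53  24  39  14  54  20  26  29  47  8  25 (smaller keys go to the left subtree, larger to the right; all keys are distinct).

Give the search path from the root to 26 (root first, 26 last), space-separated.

28 24 26

Resulting structure (node: left, right):
  28: L=24, R=32
  32: L=29, R=53
  53: L=39, R=54
  24: L=14, R=26
  39: L=–, R=47
  14: L=8, R=20
  54: L=–, R=–
  20: L=–, R=–
  26: L=25, R=–
  29: L=–, R=–
  47: L=–, R=–
  8: L=–, R=–
  25: L=–, R=–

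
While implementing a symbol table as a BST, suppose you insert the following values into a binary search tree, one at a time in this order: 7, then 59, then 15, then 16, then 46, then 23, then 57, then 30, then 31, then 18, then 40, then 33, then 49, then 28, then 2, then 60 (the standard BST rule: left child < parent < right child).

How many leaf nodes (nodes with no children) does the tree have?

6

7: root
59: right child of 7 (depth 1)
15: left child of 59 (depth 2)
16: right child of 15 (depth 3)
46: right child of 16 (depth 4)
23: left child of 46 (depth 5)
57: right child of 46 (depth 5)
30: right child of 23 (depth 6)
31: right child of 30 (depth 7)
18: left child of 23 (depth 6)
40: right child of 31 (depth 8)
33: left child of 40 (depth 9)
49: left child of 57 (depth 6)
28: left child of 30 (depth 7)
2: left child of 7 (depth 1)
60: right child of 59 (depth 2)

Leaves: 2, 18, 28, 33, 49, 60 — 6 in total.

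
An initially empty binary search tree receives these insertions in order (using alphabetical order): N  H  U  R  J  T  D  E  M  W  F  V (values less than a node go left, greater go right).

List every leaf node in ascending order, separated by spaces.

Insert N: tree is empty, so N becomes the root.
Insert H: H < N → go left. Place as left child of N.
Insert U: U > N → go right. Place as right child of N.
Insert R: R > N → go right; R < U → go left. Place as left child of U.
Insert J: J < N → go left; J > H → go right. Place as right child of H.
Insert T: T > N → go right; T < U → go left; T > R → go right. Place as right child of R.
Insert D: D < N → go left; D < H → go left. Place as left child of H.
Insert E: E < N → go left; E < H → go left; E > D → go right. Place as right child of D.
Insert M: M < N → go left; M > H → go right; M > J → go right. Place as right child of J.
Insert W: W > N → go right; W > U → go right. Place as right child of U.
Insert F: F < N → go left; F < H → go left; F > D → go right; F > E → go right. Place as right child of E.
Insert V: V > N → go right; V > U → go right; V < W → go left. Place as left child of W.

F M T V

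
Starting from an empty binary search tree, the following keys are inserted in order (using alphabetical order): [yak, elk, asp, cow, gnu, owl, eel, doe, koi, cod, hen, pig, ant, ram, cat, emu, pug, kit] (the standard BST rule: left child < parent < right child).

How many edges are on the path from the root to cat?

5

Insert yak: tree is empty, so yak becomes the root.
Insert elk: elk < yak → go left. Place as left child of yak.
Insert asp: asp < yak → go left; asp < elk → go left. Place as left child of elk.
Insert cow: cow < yak → go left; cow < elk → go left; cow > asp → go right. Place as right child of asp.
Insert gnu: gnu < yak → go left; gnu > elk → go right. Place as right child of elk.
Insert owl: owl < yak → go left; owl > elk → go right; owl > gnu → go right. Place as right child of gnu.
Insert eel: eel < yak → go left; eel < elk → go left; eel > asp → go right; eel > cow → go right. Place as right child of cow.
Insert doe: doe < yak → go left; doe < elk → go left; doe > asp → go right; doe > cow → go right; doe < eel → go left. Place as left child of eel.
Insert koi: koi < yak → go left; koi > elk → go right; koi > gnu → go right; koi < owl → go left. Place as left child of owl.
Insert cod: cod < yak → go left; cod < elk → go left; cod > asp → go right; cod < cow → go left. Place as left child of cow.
Insert hen: hen < yak → go left; hen > elk → go right; hen > gnu → go right; hen < owl → go left; hen < koi → go left. Place as left child of koi.
Insert pig: pig < yak → go left; pig > elk → go right; pig > gnu → go right; pig > owl → go right. Place as right child of owl.
Insert ant: ant < yak → go left; ant < elk → go left; ant < asp → go left. Place as left child of asp.
Insert ram: ram < yak → go left; ram > elk → go right; ram > gnu → go right; ram > owl → go right; ram > pig → go right. Place as right child of pig.
Insert cat: cat < yak → go left; cat < elk → go left; cat > asp → go right; cat < cow → go left; cat < cod → go left. Place as left child of cod.
Insert emu: emu < yak → go left; emu > elk → go right; emu < gnu → go left. Place as left child of gnu.
Insert pug: pug < yak → go left; pug > elk → go right; pug > gnu → go right; pug > owl → go right; pug > pig → go right; pug < ram → go left. Place as left child of ram.
Insert kit: kit < yak → go left; kit > elk → go right; kit > gnu → go right; kit < owl → go left; kit < koi → go left; kit > hen → go right. Place as right child of hen.

Path to cat: yak → elk → asp → cow → cod → cat, which is 5 edges.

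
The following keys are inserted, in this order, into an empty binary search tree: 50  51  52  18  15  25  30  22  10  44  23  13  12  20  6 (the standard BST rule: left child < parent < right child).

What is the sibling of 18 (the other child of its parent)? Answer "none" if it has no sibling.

50: root
51: right child of 50 (depth 1)
52: right child of 51 (depth 2)
18: left child of 50 (depth 1)
15: left child of 18 (depth 2)
25: right child of 18 (depth 2)
30: right child of 25 (depth 3)
22: left child of 25 (depth 3)
10: left child of 15 (depth 3)
44: right child of 30 (depth 4)
23: right child of 22 (depth 4)
13: right child of 10 (depth 4)
12: left child of 13 (depth 5)
20: left child of 22 (depth 4)
6: left child of 10 (depth 4)

18's parent is 50; the other child of 50 is 51.

51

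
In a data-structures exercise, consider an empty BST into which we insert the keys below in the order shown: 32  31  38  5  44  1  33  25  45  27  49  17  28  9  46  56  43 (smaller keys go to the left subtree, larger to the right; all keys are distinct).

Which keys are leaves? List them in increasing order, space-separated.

32: root
31: left child of 32 (depth 1)
38: right child of 32 (depth 1)
5: left child of 31 (depth 2)
44: right child of 38 (depth 2)
1: left child of 5 (depth 3)
33: left child of 38 (depth 2)
25: right child of 5 (depth 3)
45: right child of 44 (depth 3)
27: right child of 25 (depth 4)
49: right child of 45 (depth 4)
17: left child of 25 (depth 4)
28: right child of 27 (depth 5)
9: left child of 17 (depth 5)
46: left child of 49 (depth 5)
56: right child of 49 (depth 5)
43: left child of 44 (depth 3)

1 9 28 33 43 46 56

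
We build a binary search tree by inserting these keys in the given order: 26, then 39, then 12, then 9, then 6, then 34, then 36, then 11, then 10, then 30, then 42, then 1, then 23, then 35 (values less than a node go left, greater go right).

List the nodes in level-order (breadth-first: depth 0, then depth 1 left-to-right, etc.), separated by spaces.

Insert 26: tree is empty, so 26 becomes the root.
Insert 39: 39 > 26 → go right. Place as right child of 26.
Insert 12: 12 < 26 → go left. Place as left child of 26.
Insert 9: 9 < 26 → go left; 9 < 12 → go left. Place as left child of 12.
Insert 6: 6 < 26 → go left; 6 < 12 → go left; 6 < 9 → go left. Place as left child of 9.
Insert 34: 34 > 26 → go right; 34 < 39 → go left. Place as left child of 39.
Insert 36: 36 > 26 → go right; 36 < 39 → go left; 36 > 34 → go right. Place as right child of 34.
Insert 11: 11 < 26 → go left; 11 < 12 → go left; 11 > 9 → go right. Place as right child of 9.
Insert 10: 10 < 26 → go left; 10 < 12 → go left; 10 > 9 → go right; 10 < 11 → go left. Place as left child of 11.
Insert 30: 30 > 26 → go right; 30 < 39 → go left; 30 < 34 → go left. Place as left child of 34.
Insert 42: 42 > 26 → go right; 42 > 39 → go right. Place as right child of 39.
Insert 1: 1 < 26 → go left; 1 < 12 → go left; 1 < 9 → go left; 1 < 6 → go left. Place as left child of 6.
Insert 23: 23 < 26 → go left; 23 > 12 → go right. Place as right child of 12.
Insert 35: 35 > 26 → go right; 35 < 39 → go left; 35 > 34 → go right; 35 < 36 → go left. Place as left child of 36.

26 12 39 9 23 34 42 6 11 30 36 1 10 35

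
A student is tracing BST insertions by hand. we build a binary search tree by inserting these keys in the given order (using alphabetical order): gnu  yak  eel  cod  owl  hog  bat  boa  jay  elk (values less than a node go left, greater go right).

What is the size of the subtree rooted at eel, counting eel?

gnu: root
yak: right child of gnu (depth 1)
eel: left child of gnu (depth 1)
cod: left child of eel (depth 2)
owl: left child of yak (depth 2)
hog: left child of owl (depth 3)
bat: left child of cod (depth 3)
boa: right child of bat (depth 4)
jay: right child of hog (depth 4)
elk: right child of eel (depth 2)

Subtree rooted at eel contains: eel, cod, bat, boa, elk — 5 nodes.

5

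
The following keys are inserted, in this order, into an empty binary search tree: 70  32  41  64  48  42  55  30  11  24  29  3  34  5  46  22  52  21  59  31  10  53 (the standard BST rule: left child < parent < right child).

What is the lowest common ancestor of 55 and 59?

Insert 70: tree is empty, so 70 becomes the root.
Insert 32: 32 < 70 → go left. Place as left child of 70.
Insert 41: 41 < 70 → go left; 41 > 32 → go right. Place as right child of 32.
Insert 64: 64 < 70 → go left; 64 > 32 → go right; 64 > 41 → go right. Place as right child of 41.
Insert 48: 48 < 70 → go left; 48 > 32 → go right; 48 > 41 → go right; 48 < 64 → go left. Place as left child of 64.
Insert 42: 42 < 70 → go left; 42 > 32 → go right; 42 > 41 → go right; 42 < 64 → go left; 42 < 48 → go left. Place as left child of 48.
Insert 55: 55 < 70 → go left; 55 > 32 → go right; 55 > 41 → go right; 55 < 64 → go left; 55 > 48 → go right. Place as right child of 48.
Insert 30: 30 < 70 → go left; 30 < 32 → go left. Place as left child of 32.
Insert 11: 11 < 70 → go left; 11 < 32 → go left; 11 < 30 → go left. Place as left child of 30.
Insert 24: 24 < 70 → go left; 24 < 32 → go left; 24 < 30 → go left; 24 > 11 → go right. Place as right child of 11.
Insert 29: 29 < 70 → go left; 29 < 32 → go left; 29 < 30 → go left; 29 > 11 → go right; 29 > 24 → go right. Place as right child of 24.
Insert 3: 3 < 70 → go left; 3 < 32 → go left; 3 < 30 → go left; 3 < 11 → go left. Place as left child of 11.
Insert 34: 34 < 70 → go left; 34 > 32 → go right; 34 < 41 → go left. Place as left child of 41.
Insert 5: 5 < 70 → go left; 5 < 32 → go left; 5 < 30 → go left; 5 < 11 → go left; 5 > 3 → go right. Place as right child of 3.
Insert 46: 46 < 70 → go left; 46 > 32 → go right; 46 > 41 → go right; 46 < 64 → go left; 46 < 48 → go left; 46 > 42 → go right. Place as right child of 42.
Insert 22: 22 < 70 → go left; 22 < 32 → go left; 22 < 30 → go left; 22 > 11 → go right; 22 < 24 → go left. Place as left child of 24.
Insert 52: 52 < 70 → go left; 52 > 32 → go right; 52 > 41 → go right; 52 < 64 → go left; 52 > 48 → go right; 52 < 55 → go left. Place as left child of 55.
Insert 21: 21 < 70 → go left; 21 < 32 → go left; 21 < 30 → go left; 21 > 11 → go right; 21 < 24 → go left; 21 < 22 → go left. Place as left child of 22.
Insert 59: 59 < 70 → go left; 59 > 32 → go right; 59 > 41 → go right; 59 < 64 → go left; 59 > 48 → go right; 59 > 55 → go right. Place as right child of 55.
Insert 31: 31 < 70 → go left; 31 < 32 → go left; 31 > 30 → go right. Place as right child of 30.
Insert 10: 10 < 70 → go left; 10 < 32 → go left; 10 < 30 → go left; 10 < 11 → go left; 10 > 3 → go right; 10 > 5 → go right. Place as right child of 5.
Insert 53: 53 < 70 → go left; 53 > 32 → go right; 53 > 41 → go right; 53 < 64 → go left; 53 > 48 → go right; 53 < 55 → go left; 53 > 52 → go right. Place as right child of 52.

Path to 55: 70 → 32 → 41 → 64 → 48 → 55
Path to 59: 70 → 32 → 41 → 64 → 48 → 55 → 59
55 lies on both paths and is an ancestor of the other node.

55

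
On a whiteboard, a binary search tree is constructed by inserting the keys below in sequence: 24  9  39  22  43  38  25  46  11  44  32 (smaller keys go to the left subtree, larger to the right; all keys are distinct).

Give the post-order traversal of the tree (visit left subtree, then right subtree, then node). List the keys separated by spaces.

Insert 24: tree is empty, so 24 becomes the root.
Insert 9: 9 < 24 → go left. Place as left child of 24.
Insert 39: 39 > 24 → go right. Place as right child of 24.
Insert 22: 22 < 24 → go left; 22 > 9 → go right. Place as right child of 9.
Insert 43: 43 > 24 → go right; 43 > 39 → go right. Place as right child of 39.
Insert 38: 38 > 24 → go right; 38 < 39 → go left. Place as left child of 39.
Insert 25: 25 > 24 → go right; 25 < 39 → go left; 25 < 38 → go left. Place as left child of 38.
Insert 46: 46 > 24 → go right; 46 > 39 → go right; 46 > 43 → go right. Place as right child of 43.
Insert 11: 11 < 24 → go left; 11 > 9 → go right; 11 < 22 → go left. Place as left child of 22.
Insert 44: 44 > 24 → go right; 44 > 39 → go right; 44 > 43 → go right; 44 < 46 → go left. Place as left child of 46.
Insert 32: 32 > 24 → go right; 32 < 39 → go left; 32 < 38 → go left; 32 > 25 → go right. Place as right child of 25.

11 22 9 32 25 38 44 46 43 39 24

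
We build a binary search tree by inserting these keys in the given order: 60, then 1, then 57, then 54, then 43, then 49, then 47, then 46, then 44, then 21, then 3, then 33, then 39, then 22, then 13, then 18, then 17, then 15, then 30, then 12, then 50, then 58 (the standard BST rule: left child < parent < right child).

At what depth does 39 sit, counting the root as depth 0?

7

60: root
1: left child of 60 (depth 1)
57: right child of 1 (depth 2)
54: left child of 57 (depth 3)
43: left child of 54 (depth 4)
49: right child of 43 (depth 5)
47: left child of 49 (depth 6)
46: left child of 47 (depth 7)
44: left child of 46 (depth 8)
21: left child of 43 (depth 5)
3: left child of 21 (depth 6)
33: right child of 21 (depth 6)
39: right child of 33 (depth 7)
22: left child of 33 (depth 7)
13: right child of 3 (depth 7)
18: right child of 13 (depth 8)
17: left child of 18 (depth 9)
15: left child of 17 (depth 10)
30: right child of 22 (depth 8)
12: left child of 13 (depth 8)
50: right child of 49 (depth 6)
58: right child of 57 (depth 3)

Path to 39: 60 → 1 → 57 → 54 → 43 → 21 → 33 → 39, which is 7 edges.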